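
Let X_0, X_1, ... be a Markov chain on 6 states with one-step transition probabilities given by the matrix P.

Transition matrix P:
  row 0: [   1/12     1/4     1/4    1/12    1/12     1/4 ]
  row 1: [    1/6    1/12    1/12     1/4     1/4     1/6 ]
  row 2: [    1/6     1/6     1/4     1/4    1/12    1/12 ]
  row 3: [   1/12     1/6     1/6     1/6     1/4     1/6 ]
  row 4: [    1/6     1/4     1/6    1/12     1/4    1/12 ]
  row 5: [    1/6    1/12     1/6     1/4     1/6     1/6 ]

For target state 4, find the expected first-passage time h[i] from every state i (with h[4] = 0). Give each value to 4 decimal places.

h = [6.4067, 5.3805, 6.4033, 5.3803, 0.0000, 5.9141]

First-step conditioning: h[4] = 0; for i ≠ 4, h[i] = 1 + Σ_k P[i][k]·h[k].
  h[0] = 1 + 1/12·h[0] + 1/4·h[1] + 1/4·h[2] + 1/12·h[3] + 1/4·h[5]
  h[1] = 1 + 1/6·h[0] + 1/12·h[1] + 1/12·h[2] + 1/4·h[3] + 1/6·h[5]
  h[2] = 1 + 1/6·h[0] + 1/6·h[1] + 1/4·h[2] + 1/4·h[3] + 1/12·h[5]
  h[3] = 1 + 1/12·h[0] + 1/6·h[1] + 1/6·h[2] + 1/6·h[3] + 1/6·h[5]
  h[5] = 1 + 1/6·h[0] + 1/12·h[1] + 1/6·h[2] + 1/4·h[3] + 1/6·h[5]
Solving the 5×5 linear system over states ≠ 4 gives exactly h = [288732/45067, 22044/4097, 288576/45067, 242472/45067, 0, 266532/45067] (h[4] = 0 is the target).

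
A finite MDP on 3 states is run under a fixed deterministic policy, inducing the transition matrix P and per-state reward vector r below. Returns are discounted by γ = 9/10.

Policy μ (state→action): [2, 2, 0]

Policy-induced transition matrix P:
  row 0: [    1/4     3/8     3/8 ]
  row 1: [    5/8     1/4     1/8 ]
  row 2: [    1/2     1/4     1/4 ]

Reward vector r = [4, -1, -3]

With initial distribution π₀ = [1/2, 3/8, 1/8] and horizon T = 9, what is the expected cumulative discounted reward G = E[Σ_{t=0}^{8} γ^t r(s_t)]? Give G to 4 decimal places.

G = 4.4046

t=0: π = [0.5000, 0.3750, 0.1250], E[r] = 1.2500, γ^t·E[r] = 1.250000, running G = 1.250000
t=1: π = [0.4219, 0.3125, 0.2656], E[r] = 0.5781, γ^t·E[r] = 0.520313, running G = 1.770313
t=2: π = [0.4336, 0.3027, 0.2637], E[r] = 0.6406, γ^t·E[r] = 0.518906, running G = 2.289219
t=3: π = [0.4294, 0.3042, 0.2664], E[r] = 0.6145, γ^t·E[r] = 0.447972, running G = 2.737191
t=4: π = [0.4307, 0.3037, 0.2657], E[r] = 0.6220, γ^t·E[r] = 0.408100, running G = 3.145291
t=5: π = [0.4303, 0.3038, 0.2659], E[r] = 0.6197, γ^t·E[r] = 0.365941, running G = 3.511232
t=6: π = [0.4304, 0.3038, 0.2658], E[r] = 0.6204, γ^t·E[r] = 0.329713, running G = 3.840945
t=7: π = [0.4304, 0.3038, 0.2658], E[r] = 0.6202, γ^t·E[r] = 0.296642, running G = 4.137587
t=8: π = [0.4304, 0.3038, 0.2658], E[r] = 0.6203, γ^t·E[r] = 0.267005, running G = 4.404592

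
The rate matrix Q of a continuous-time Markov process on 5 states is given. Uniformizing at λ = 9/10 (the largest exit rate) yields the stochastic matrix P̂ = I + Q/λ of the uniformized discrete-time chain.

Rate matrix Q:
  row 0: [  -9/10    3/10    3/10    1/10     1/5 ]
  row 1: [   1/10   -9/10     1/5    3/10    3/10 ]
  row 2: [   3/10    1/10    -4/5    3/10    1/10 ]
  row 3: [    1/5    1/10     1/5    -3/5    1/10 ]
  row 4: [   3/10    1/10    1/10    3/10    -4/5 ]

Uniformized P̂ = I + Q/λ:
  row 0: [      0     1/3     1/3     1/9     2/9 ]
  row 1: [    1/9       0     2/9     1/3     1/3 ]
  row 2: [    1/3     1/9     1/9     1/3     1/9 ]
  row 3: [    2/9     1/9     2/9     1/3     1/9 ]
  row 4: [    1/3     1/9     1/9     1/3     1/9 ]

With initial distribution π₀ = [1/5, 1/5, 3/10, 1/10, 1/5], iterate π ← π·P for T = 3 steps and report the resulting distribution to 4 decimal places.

π = [0.2026, 0.1399, 0.2036, 0.2886, 0.1653]

t=0: π = [0.2000, 0.2000, 0.3000, 0.1000, 0.2000]
t=1: π = [0.2111, 0.1333, 0.1889, 0.2889, 0.1778]
t=2: π = [0.2012, 0.1432, 0.2049, 0.2864, 0.1642]
t=3: π = [0.2026, 0.1399, 0.2036, 0.2886, 0.1653]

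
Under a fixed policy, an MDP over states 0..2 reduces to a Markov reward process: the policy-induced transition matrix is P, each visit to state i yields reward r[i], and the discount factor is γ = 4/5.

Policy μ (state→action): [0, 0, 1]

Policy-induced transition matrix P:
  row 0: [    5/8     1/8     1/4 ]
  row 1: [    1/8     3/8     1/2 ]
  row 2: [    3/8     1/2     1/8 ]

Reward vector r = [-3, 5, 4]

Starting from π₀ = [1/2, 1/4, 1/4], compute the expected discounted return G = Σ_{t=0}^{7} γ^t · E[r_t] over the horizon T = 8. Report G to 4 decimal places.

G = 5.2313

t=0: π = [0.5000, 0.2500, 0.2500], E[r] = 0.7500, γ^t·E[r] = 0.750000, running G = 0.750000
t=1: π = [0.4375, 0.2813, 0.2813], E[r] = 1.2188, γ^t·E[r] = 0.975000, running G = 1.725000
t=2: π = [0.4141, 0.3008, 0.2852], E[r] = 1.4023, γ^t·E[r] = 0.897500, running G = 2.622500
t=3: π = [0.4033, 0.3071, 0.2896], E[r] = 1.4839, γ^t·E[r] = 0.759750, running G = 3.382250
t=4: π = [0.3990, 0.3104, 0.2906], E[r] = 1.5170, γ^t·E[r] = 0.621375, running G = 4.003625
t=5: π = [0.3972, 0.3116, 0.2913], E[r] = 1.5314, γ^t·E[r] = 0.501798, running G = 4.505423
t=6: π = [0.3964, 0.3121, 0.2915], E[r] = 1.5373, γ^t·E[r] = 0.402994, running G = 4.908416
t=7: π = [0.3961, 0.3123, 0.2916], E[r] = 1.5398, γ^t·E[r] = 0.322926, running G = 5.231343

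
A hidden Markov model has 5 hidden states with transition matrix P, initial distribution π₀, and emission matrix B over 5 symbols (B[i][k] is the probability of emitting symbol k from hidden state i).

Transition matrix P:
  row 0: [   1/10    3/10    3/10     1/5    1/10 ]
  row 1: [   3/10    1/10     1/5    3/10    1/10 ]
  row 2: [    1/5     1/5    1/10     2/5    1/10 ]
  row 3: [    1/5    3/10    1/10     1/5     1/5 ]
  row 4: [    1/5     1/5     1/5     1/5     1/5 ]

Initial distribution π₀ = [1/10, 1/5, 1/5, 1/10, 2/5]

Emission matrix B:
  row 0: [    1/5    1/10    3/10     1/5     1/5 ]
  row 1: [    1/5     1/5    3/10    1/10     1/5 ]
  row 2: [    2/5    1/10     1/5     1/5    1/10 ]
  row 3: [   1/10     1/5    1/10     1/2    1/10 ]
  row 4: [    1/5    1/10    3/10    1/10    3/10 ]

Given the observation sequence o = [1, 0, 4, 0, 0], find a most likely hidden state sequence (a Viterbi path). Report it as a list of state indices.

t=0: δ = [1.000e-02, 4.000e-02, 2.000e-02, 2.000e-02, 4.000e-02]  (obs o_0=1)
t=1: δ = [2.400e-03, 1.600e-03, 3.200e-03, 1.200e-03, 1.600e-03]  ψ = [1, 4, 1, 1, 4]  (obs o_1=0)
t=2: δ = [1.280e-04, 1.440e-04, 7.200e-05, 1.280e-04, 9.600e-05]  ψ = [2, 0, 0, 2, 2]  (obs o_2=4)
t=3: δ = [8.640e-06, 7.680e-06, 1.536e-05, 4.320e-06, 5.120e-06]  ψ = [1, 0, 0, 1, 3]  (obs o_3=0)
t=4: δ = [6.144e-07, 6.144e-07, 1.037e-06, 6.144e-07, 3.072e-07]  ψ = [2, 2, 0, 2, 2]  (obs o_4=0)
backtrack: best end state = 2; path = [1, 0, 1, 0, 2]

path = [1, 0, 1, 0, 2]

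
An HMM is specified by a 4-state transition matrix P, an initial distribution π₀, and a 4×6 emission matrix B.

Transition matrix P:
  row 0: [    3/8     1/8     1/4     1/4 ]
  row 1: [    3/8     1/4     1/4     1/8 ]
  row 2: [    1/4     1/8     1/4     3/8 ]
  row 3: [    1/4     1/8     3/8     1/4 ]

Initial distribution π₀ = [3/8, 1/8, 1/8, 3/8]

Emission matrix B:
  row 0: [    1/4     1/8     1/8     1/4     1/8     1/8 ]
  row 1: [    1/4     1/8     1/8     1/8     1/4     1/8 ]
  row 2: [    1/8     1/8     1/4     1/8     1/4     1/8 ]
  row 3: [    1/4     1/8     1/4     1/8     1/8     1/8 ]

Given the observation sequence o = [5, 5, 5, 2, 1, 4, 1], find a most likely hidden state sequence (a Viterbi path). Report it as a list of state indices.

path = [3, 2, 3, 2, 3, 2, 3]

t=0: δ = [4.688e-02, 1.562e-02, 1.562e-02, 4.688e-02]  (obs o_0=5)
t=1: δ = [2.197e-03, 7.324e-04, 2.197e-03, 1.465e-03]  ψ = [0, 0, 3, 0]  (obs o_1=5)
t=2: δ = [1.030e-04, 3.433e-05, 6.866e-05, 1.030e-04]  ψ = [0, 0, 0, 2]  (obs o_2=5)
t=3: δ = [4.828e-06, 1.609e-06, 9.656e-06, 6.437e-06]  ψ = [0, 0, 3, 0]  (obs o_3=2)
t=4: δ = [3.017e-07, 1.509e-07, 3.017e-07, 4.526e-07]  ψ = [2, 2, 2, 2]  (obs o_4=1)
t=5: δ = [1.414e-08, 1.414e-08, 4.243e-08, 1.414e-08]  ψ = [0, 3, 3, 2]  (obs o_5=4)
t=6: δ = [1.326e-09, 6.630e-10, 1.326e-09, 1.989e-09]  ψ = [2, 2, 2, 2]  (obs o_6=1)
backtrack: best end state = 3; path = [3, 2, 3, 2, 3, 2, 3]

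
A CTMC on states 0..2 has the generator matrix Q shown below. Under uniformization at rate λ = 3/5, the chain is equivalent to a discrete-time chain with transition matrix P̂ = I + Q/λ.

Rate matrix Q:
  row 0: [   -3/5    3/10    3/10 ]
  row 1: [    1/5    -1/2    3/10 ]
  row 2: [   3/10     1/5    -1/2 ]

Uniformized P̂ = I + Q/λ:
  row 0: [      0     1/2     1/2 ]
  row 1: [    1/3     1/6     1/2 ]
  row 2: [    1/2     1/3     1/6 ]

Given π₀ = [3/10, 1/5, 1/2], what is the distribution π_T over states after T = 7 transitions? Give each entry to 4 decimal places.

t=0: π = [0.3000, 0.2000, 0.5000]
t=1: π = [0.3167, 0.3500, 0.3333]
t=2: π = [0.2833, 0.3278, 0.3889]
t=3: π = [0.3037, 0.3259, 0.3704]
t=4: π = [0.2938, 0.3296, 0.3765]
t=5: π = [0.2981, 0.3274, 0.3745]
t=6: π = [0.2964, 0.3285, 0.3752]
t=7: π = [0.2971, 0.3280, 0.3749]

π = [0.2971, 0.3280, 0.3749]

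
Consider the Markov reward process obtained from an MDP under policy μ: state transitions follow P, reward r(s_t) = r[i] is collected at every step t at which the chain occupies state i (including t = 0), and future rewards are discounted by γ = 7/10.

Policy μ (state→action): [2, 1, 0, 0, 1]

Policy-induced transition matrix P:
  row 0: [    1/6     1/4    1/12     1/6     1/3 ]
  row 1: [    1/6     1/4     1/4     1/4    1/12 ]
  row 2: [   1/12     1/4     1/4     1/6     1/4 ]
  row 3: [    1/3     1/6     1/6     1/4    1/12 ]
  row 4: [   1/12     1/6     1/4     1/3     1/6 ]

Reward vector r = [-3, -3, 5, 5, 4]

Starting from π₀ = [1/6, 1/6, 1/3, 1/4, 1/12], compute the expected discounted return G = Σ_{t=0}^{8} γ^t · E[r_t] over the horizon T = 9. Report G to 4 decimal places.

t=0: π = [0.1667, 0.1667, 0.3333, 0.2500, 0.0833], E[r] = 2.2500, γ^t·E[r] = 2.250000, running G = 2.250000
t=1: π = [0.1736, 0.2222, 0.2014, 0.2153, 0.1875], E[r] = 1.6458, γ^t·E[r] = 1.152083, running G = 3.402083
t=2: π = [0.1701, 0.2164, 0.2031, 0.2344, 0.1759], E[r] = 1.7315, γ^t·E[r] = 0.848426, running G = 4.250509
t=3: π = [0.1741, 0.2158, 0.2021, 0.2336, 0.1744], E[r] = 1.7060, γ^t·E[r] = 0.585164, running G = 4.835674
t=4: π = [0.1742, 0.2160, 0.2015, 0.2332, 0.1751], E[r] = 1.7031, γ^t·E[r] = 0.408921, running G = 5.244595
t=5: π = [0.1741, 0.2160, 0.2015, 0.2333, 0.1751], E[r] = 1.7039, γ^t·E[r] = 0.286381, running G = 5.530976
t=6: π = [0.1742, 0.2160, 0.2015, 0.2333, 0.1750], E[r] = 1.7039, γ^t·E[r] = 0.200459, running G = 5.731435
t=7: π = [0.1742, 0.2160, 0.2015, 0.2333, 0.1751], E[r] = 1.7038, γ^t·E[r] = 0.140319, running G = 5.871754
t=8: π = [0.1742, 0.2160, 0.2015, 0.2333, 0.1751], E[r] = 1.7039, γ^t·E[r] = 0.098224, running G = 5.969978

G = 5.9700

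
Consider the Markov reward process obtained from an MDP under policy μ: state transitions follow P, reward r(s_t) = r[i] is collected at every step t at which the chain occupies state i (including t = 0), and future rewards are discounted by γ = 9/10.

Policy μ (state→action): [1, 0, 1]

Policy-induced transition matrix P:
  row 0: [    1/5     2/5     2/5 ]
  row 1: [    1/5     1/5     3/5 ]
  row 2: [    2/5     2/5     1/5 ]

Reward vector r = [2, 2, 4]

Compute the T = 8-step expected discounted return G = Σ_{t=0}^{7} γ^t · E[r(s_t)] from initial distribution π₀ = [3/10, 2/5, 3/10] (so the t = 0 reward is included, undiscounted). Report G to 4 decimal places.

t=0: π = [0.3000, 0.4000, 0.3000], E[r] = 2.6000, γ^t·E[r] = 2.600000, running G = 2.600000
t=1: π = [0.2600, 0.3200, 0.4200], E[r] = 2.8400, γ^t·E[r] = 2.556000, running G = 5.156000
t=2: π = [0.2840, 0.3360, 0.3800], E[r] = 2.7600, γ^t·E[r] = 2.235600, running G = 7.391600
t=3: π = [0.2760, 0.3328, 0.3912], E[r] = 2.7824, γ^t·E[r] = 2.028370, running G = 9.419970
t=4: π = [0.2782, 0.3334, 0.3883], E[r] = 2.7766, γ^t·E[r] = 1.821754, running G = 11.241723
t=5: π = [0.2777, 0.3333, 0.3890], E[r] = 2.7780, γ^t·E[r] = 1.640410, running G = 12.882133
t=6: π = [0.2778, 0.3333, 0.3889], E[r] = 2.7777, γ^t·E[r] = 1.476192, running G = 14.358324
t=7: π = [0.2778, 0.3333, 0.3889], E[r] = 2.7778, γ^t·E[r] = 1.328609, running G = 15.686934

G = 15.6869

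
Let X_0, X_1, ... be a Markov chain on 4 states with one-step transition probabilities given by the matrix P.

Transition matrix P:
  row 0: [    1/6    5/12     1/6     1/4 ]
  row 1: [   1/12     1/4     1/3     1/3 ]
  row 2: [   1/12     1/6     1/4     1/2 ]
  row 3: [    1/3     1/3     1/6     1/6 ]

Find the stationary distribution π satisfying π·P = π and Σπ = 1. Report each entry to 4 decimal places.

π = [0.1745, 0.2852, 0.2337, 0.3066]

Balance equations π_j = Σ_i π_i·P[i][j]:
  π_0 = 1/6·π_0 + 1/12·π_1 + 1/12·π_2 + 1/3·π_3
  π_1 = 5/12·π_0 + 1/4·π_1 + 1/6·π_2 + 1/3·π_3
  π_2 = 1/6·π_0 + 1/3·π_1 + 1/4·π_2 + 1/6·π_3
  normalize: π_0 + π_1 + π_2 + π_3 = 1
Solving the linear system gives exactly π = [122/699, 598/2097, 490/2097, 643/2097].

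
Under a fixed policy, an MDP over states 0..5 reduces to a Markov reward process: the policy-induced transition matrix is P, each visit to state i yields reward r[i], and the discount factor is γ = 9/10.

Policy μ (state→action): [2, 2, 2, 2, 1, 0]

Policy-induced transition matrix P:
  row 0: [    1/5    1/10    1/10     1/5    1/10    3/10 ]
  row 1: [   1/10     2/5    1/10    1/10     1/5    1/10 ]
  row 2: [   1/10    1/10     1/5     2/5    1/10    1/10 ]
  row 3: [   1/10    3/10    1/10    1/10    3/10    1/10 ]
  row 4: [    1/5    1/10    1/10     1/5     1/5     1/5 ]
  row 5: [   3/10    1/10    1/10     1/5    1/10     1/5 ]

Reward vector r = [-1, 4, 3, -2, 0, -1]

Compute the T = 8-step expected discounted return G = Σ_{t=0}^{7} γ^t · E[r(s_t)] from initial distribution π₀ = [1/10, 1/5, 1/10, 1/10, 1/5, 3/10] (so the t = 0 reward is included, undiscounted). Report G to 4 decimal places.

G = 2.3193

t=0: π = [0.1000, 0.2000, 0.1000, 0.1000, 0.2000, 0.3000], E[r] = 0.5000, γ^t·E[r] = 0.500000, running G = 0.500000
t=1: π = [0.1900, 0.1800, 0.1100, 0.1900, 0.1600, 0.1700], E[r] = 0.3100, γ^t·E[r] = 0.279000, running G = 0.779000
t=2: π = [0.1690, 0.1920, 0.1110, 0.1850, 0.1720, 0.1710], E[r] = 0.3910, γ^t·E[r] = 0.316710, running G = 1.095710
t=3: π = [0.1683, 0.1946, 0.1111, 0.1845, 0.1734, 0.1681], E[r] = 0.4063, γ^t·E[r] = 0.296193, running G = 1.391903
t=4: π = [0.1678, 0.1953, 0.1111, 0.1843, 0.1737, 0.1678], E[r] = 0.4102, γ^t·E[r] = 0.269152, running G = 1.661055
t=5: π = [0.1677, 0.1954, 0.1111, 0.1843, 0.1738, 0.1677], E[r] = 0.4112, γ^t·E[r] = 0.242792, running G = 1.903847
t=6: π = [0.1677, 0.1955, 0.1111, 0.1843, 0.1738, 0.1677], E[r] = 0.4114, γ^t·E[r] = 0.218634, running G = 2.122481
t=7: π = [0.1677, 0.1955, 0.1111, 0.1842, 0.1738, 0.1677], E[r] = 0.4115, γ^t·E[r] = 0.196797, running G = 2.319278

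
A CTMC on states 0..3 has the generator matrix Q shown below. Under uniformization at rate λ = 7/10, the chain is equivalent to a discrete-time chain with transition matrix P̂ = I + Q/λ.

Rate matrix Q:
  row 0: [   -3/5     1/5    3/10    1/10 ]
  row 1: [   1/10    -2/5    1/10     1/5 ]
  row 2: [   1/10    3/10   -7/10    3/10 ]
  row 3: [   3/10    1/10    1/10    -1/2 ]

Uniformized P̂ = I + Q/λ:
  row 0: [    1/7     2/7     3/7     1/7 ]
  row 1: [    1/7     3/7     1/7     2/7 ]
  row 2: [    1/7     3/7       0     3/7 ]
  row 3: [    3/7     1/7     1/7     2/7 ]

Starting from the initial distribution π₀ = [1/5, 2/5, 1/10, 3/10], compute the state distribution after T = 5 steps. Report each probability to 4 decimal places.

π = [0.2227, 0.3168, 0.1807, 0.2797]

t=0: π = [0.2000, 0.4000, 0.1000, 0.3000]
t=1: π = [0.2286, 0.3143, 0.1857, 0.2714]
t=2: π = [0.2204, 0.3184, 0.1816, 0.2796]
t=3: π = [0.2227, 0.3172, 0.1799, 0.2802]
t=4: π = [0.2229, 0.3167, 0.1808, 0.2796]
t=5: π = [0.2227, 0.3168, 0.1807, 0.2797]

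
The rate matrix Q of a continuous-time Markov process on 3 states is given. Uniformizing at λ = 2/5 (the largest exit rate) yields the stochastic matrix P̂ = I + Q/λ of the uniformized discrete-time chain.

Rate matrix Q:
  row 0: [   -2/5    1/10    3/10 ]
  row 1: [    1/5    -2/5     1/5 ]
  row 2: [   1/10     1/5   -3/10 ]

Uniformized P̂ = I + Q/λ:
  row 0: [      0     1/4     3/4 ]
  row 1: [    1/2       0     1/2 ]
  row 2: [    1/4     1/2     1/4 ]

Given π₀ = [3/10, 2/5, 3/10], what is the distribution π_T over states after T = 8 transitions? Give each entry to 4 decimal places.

t=0: π = [0.3000, 0.4000, 0.3000]
t=1: π = [0.2750, 0.2250, 0.5000]
t=2: π = [0.2375, 0.3188, 0.4438]
t=3: π = [0.2703, 0.2813, 0.4484]
t=4: π = [0.2527, 0.2918, 0.4555]
t=5: π = [0.2598, 0.2909, 0.4493]
t=6: π = [0.2578, 0.2896, 0.4526]
t=7: π = [0.2580, 0.2908, 0.4513]
t=8: π = [0.2582, 0.2901, 0.4517]

π = [0.2582, 0.2901, 0.4517]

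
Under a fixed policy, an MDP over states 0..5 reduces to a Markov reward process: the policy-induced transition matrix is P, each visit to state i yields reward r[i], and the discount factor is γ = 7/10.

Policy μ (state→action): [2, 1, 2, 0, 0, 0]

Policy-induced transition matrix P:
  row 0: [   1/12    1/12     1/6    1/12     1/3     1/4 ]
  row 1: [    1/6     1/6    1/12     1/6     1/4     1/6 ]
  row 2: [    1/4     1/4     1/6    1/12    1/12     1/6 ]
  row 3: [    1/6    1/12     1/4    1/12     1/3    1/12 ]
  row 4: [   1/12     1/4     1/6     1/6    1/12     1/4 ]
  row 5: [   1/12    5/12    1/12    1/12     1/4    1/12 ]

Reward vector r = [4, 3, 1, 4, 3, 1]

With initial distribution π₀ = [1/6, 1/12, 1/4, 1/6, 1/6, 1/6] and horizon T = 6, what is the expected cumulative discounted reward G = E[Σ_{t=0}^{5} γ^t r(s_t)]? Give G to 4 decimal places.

G = 7.5732

t=0: π = [0.1667, 0.0833, 0.2500, 0.1667, 0.1667, 0.1667], E[r] = 2.5000, γ^t·E[r] = 2.500000, running G = 2.500000
t=1: π = [0.1458, 0.2153, 0.1597, 0.1042, 0.2083, 0.1667], E[r] = 2.5972, γ^t·E[r] = 1.818056, running G = 4.318056
t=2: π = [0.1366, 0.2182, 0.1435, 0.1186, 0.2095, 0.1736], E[r] = 2.6209, γ^t·E[r] = 1.284265, running G = 5.602321
t=3: π = [0.1353, 0.2182, 0.1439, 0.1190, 0.2124, 0.1712], E[r] = 2.6242, γ^t·E[r] = 0.900094, running G = 6.502414
t=4: π = [0.1354, 0.2180, 0.1441, 0.1192, 0.2118, 0.1715], E[r] = 2.6234, γ^t·E[r] = 0.629886, running G = 7.132301
t=5: π = [0.1355, 0.2180, 0.1441, 0.1191, 0.2119, 0.1714], E[r] = 2.6235, γ^t·E[r] = 0.440940, running G = 7.573240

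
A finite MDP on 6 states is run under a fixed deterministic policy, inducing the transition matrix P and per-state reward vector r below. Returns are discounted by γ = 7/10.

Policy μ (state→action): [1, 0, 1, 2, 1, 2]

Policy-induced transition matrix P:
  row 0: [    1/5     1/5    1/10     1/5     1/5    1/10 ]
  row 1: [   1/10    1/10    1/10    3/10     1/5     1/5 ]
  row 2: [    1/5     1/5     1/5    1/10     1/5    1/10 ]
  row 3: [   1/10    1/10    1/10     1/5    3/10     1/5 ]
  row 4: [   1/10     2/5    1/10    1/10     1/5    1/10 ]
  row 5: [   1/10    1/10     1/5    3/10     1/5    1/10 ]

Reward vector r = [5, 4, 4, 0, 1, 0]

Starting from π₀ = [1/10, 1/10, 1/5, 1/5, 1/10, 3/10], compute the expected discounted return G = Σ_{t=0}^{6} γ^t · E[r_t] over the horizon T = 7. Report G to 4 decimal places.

G = 6.1701

t=0: π = [0.1000, 0.1000, 0.2000, 0.2000, 0.1000, 0.3000], E[r] = 1.8000, γ^t·E[r] = 1.800000, running G = 1.800000
t=1: π = [0.1300, 0.1600, 0.1500, 0.2100, 0.2200, 0.1300], E[r] = 2.1100, γ^t·E[r] = 1.477000, running G = 3.277000
t=2: π = [0.1280, 0.1940, 0.1280, 0.1920, 0.2210, 0.1370], E[r] = 2.1490, γ^t·E[r] = 1.053010, running G = 4.330010
t=3: π = [0.1256, 0.1919, 0.1265, 0.1982, 0.2192, 0.1386], E[r] = 2.1208, γ^t·E[r] = 0.727434, running G = 5.057444
t=4: π = [0.1252, 0.1910, 0.1265, 0.1985, 0.2198, 0.1390], E[r] = 2.1158, γ^t·E[r] = 0.508001, running G = 5.565446
t=5: π = [0.1252, 0.1911, 0.1266, 0.1984, 0.2198, 0.1389], E[r] = 2.1164, γ^t·E[r] = 0.355701, running G = 5.921147
t=6: π = [0.1252, 0.1911, 0.1265, 0.1984, 0.2198, 0.1389], E[r] = 2.1164, γ^t·E[r] = 0.248993, running G = 6.170140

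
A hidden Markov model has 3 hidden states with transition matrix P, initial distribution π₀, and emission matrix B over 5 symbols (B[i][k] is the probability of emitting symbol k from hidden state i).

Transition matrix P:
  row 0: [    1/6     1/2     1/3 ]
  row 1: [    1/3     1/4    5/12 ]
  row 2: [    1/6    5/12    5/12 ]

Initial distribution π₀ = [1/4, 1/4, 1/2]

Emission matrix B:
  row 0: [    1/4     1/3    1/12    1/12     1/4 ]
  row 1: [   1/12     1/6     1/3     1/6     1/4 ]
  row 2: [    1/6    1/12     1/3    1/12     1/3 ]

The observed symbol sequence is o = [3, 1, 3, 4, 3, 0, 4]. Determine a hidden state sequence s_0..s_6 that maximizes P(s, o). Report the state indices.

t=0: δ = [2.083e-02, 4.167e-02, 4.167e-02]  (obs o_0=3)
t=1: δ = [4.630e-03, 2.894e-03, 1.447e-03]  ψ = [1, 2, 1]  (obs o_1=1)
t=2: δ = [8.038e-05, 3.858e-04, 1.286e-04]  ψ = [1, 0, 0]  (obs o_2=3)
t=3: δ = [3.215e-05, 2.411e-05, 5.358e-05]  ψ = [1, 1, 1]  (obs o_3=4)
t=4: δ = [7.442e-07, 3.721e-06, 1.861e-06]  ψ = [2, 2, 2]  (obs o_4=3)
t=5: δ = [3.101e-07, 7.752e-08, 2.584e-07]  ψ = [1, 1, 1]  (obs o_5=0)
t=6: δ = [1.292e-08, 3.876e-08, 3.589e-08]  ψ = [0, 0, 2]  (obs o_6=4)
backtrack: best end state = 1; path = [1, 0, 1, 2, 1, 0, 1]

path = [1, 0, 1, 2, 1, 0, 1]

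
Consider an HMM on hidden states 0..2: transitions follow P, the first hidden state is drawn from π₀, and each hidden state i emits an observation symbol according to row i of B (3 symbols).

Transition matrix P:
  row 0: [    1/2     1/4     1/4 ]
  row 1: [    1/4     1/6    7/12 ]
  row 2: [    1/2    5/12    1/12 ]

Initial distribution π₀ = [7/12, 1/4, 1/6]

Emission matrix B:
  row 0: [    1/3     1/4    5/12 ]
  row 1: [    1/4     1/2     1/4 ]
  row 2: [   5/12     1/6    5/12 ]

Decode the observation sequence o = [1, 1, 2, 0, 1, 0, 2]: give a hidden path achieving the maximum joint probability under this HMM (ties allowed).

path = [0, 1, 2, 0, 1, 2, 0]

t=0: δ = [1.458e-01, 1.250e-01, 2.778e-02]  (obs o_0=1)
t=1: δ = [1.823e-02, 1.823e-02, 1.215e-02]  ψ = [0, 0, 1]  (obs o_1=1)
t=2: δ = [3.798e-03, 1.266e-03, 4.431e-03]  ψ = [0, 2, 1]  (obs o_2=2)
t=3: δ = [7.385e-04, 4.615e-04, 3.956e-04]  ψ = [2, 2, 0]  (obs o_3=0)
t=4: δ = [9.231e-05, 9.231e-05, 4.487e-05]  ψ = [0, 0, 1]  (obs o_4=1)
t=5: δ = [1.538e-05, 5.769e-06, 2.244e-05]  ψ = [0, 0, 1]  (obs o_5=0)
t=6: δ = [4.674e-06, 2.337e-06, 1.603e-06]  ψ = [2, 2, 0]  (obs o_6=2)
backtrack: best end state = 0; path = [0, 1, 2, 0, 1, 2, 0]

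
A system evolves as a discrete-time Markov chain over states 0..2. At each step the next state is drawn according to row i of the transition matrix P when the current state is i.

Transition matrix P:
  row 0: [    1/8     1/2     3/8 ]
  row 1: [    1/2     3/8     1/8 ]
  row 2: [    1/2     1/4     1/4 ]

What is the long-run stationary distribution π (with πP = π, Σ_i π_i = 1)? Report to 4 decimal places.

π = [0.3636, 0.3896, 0.2468]

Balance equations π_j = Σ_i π_i·P[i][j]:
  π_0 = 1/8·π_0 + 1/2·π_1 + 1/2·π_2
  π_1 = 1/2·π_0 + 3/8·π_1 + 1/4·π_2
  normalize: π_0 + π_1 + π_2 = 1
Solving the linear system gives exactly π = [4/11, 30/77, 19/77].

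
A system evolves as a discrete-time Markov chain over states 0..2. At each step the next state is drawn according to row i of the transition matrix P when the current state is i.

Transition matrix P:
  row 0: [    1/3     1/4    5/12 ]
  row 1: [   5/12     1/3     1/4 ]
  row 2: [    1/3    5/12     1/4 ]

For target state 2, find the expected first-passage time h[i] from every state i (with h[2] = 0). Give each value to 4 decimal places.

h = [2.6939, 3.1837, 0.0000]

First-step conditioning: h[2] = 0; for i ≠ 2, h[i] = 1 + Σ_k P[i][k]·h[k].
  h[0] = 1 + 1/3·h[0] + 1/4·h[1]
  h[1] = 1 + 5/12·h[0] + 1/3·h[1]
Solving the 2×2 linear system over states ≠ 2 gives exactly h = [132/49, 156/49, 0] (h[2] = 0 is the target).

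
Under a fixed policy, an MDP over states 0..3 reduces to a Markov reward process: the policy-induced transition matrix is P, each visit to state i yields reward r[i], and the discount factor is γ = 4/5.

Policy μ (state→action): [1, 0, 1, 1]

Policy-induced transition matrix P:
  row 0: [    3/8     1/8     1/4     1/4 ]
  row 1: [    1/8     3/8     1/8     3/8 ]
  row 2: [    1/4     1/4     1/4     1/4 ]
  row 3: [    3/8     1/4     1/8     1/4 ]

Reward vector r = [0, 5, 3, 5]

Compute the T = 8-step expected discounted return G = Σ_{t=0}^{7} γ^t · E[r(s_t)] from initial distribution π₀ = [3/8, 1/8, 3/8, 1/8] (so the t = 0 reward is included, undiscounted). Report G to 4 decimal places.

t=0: π = [0.3750, 0.1250, 0.3750, 0.1250], E[r] = 2.3750, γ^t·E[r] = 2.375000, running G = 2.375000
t=1: π = [0.2969, 0.2188, 0.2188, 0.2656], E[r] = 3.0781, γ^t·E[r] = 2.462500, running G = 4.837500
t=2: π = [0.2930, 0.2402, 0.1895, 0.2773], E[r] = 3.1563, γ^t·E[r] = 2.020000, running G = 6.857500
t=3: π = [0.2913, 0.2434, 0.1853, 0.2800], E[r] = 3.1731, γ^t·E[r] = 1.624625, running G = 8.482125
t=4: π = [0.2910, 0.2440, 0.1846, 0.2804], E[r] = 3.1759, γ^t·E[r] = 1.300863, running G = 9.782988
t=5: π = [0.2909, 0.2441, 0.1844, 0.2805], E[r] = 3.1765, γ^t·E[r] = 1.040873, running G = 10.823860
t=6: π = [0.2909, 0.2442, 0.1844, 0.2805], E[r] = 3.1766, γ^t·E[r] = 0.832726, running G = 11.656586
t=7: π = [0.2909, 0.2442, 0.1844, 0.2805], E[r] = 3.1766, γ^t·E[r] = 0.666185, running G = 12.322771

G = 12.3228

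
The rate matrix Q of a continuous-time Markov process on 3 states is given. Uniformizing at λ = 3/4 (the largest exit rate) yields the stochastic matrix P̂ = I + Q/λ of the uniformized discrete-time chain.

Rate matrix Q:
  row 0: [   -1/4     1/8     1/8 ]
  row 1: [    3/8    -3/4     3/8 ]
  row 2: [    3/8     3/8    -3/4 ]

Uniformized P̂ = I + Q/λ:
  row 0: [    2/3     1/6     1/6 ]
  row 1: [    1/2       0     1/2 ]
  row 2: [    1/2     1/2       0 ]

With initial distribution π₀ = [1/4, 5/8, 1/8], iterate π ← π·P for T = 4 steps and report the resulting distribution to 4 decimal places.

t=0: π = [0.2500, 0.6250, 0.1250]
t=1: π = [0.5417, 0.1042, 0.3542]
t=2: π = [0.5903, 0.2674, 0.1424]
t=3: π = [0.5984, 0.1696, 0.2321]
t=4: π = [0.5997, 0.2158, 0.1845]

π = [0.5997, 0.2158, 0.1845]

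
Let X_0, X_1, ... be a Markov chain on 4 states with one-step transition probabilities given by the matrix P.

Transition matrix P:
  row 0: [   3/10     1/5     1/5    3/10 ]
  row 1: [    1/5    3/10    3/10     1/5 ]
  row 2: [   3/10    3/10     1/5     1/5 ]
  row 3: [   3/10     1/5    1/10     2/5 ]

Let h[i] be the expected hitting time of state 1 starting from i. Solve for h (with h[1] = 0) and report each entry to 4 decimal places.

First-step conditioning: h[1] = 0; for i ≠ 1, h[i] = 1 + Σ_k P[i][k]·h[k].
  h[0] = 1 + 3/10·h[0] + 1/5·h[2] + 3/10·h[3]
  h[2] = 1 + 3/10·h[0] + 1/5·h[2] + 1/5·h[3]
  h[3] = 1 + 3/10·h[0] + 1/10·h[2] + 2/5·h[3]
Solving the 3×3 linear system over states ≠ 1 gives exactly h = [890/193, 0, 800/193, 900/193] (h[1] = 0 is the target).

h = [4.6114, 0.0000, 4.1451, 4.6632]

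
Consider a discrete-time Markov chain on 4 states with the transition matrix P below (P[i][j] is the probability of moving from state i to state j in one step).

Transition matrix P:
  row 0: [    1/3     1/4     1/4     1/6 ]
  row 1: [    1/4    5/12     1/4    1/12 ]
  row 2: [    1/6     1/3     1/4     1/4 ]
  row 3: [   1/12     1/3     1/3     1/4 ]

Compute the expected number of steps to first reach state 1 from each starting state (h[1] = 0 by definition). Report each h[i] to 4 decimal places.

h = [3.4549, 0.0000, 3.1385, 3.1121]

First-step conditioning: h[1] = 0; for i ≠ 1, h[i] = 1 + Σ_k P[i][k]·h[k].
  h[0] = 1 + 1/3·h[0] + 1/4·h[2] + 1/6·h[3]
  h[2] = 1 + 1/6·h[0] + 1/4·h[2] + 1/4·h[3]
  h[3] = 1 + 1/12·h[0] + 1/3·h[2] + 1/4·h[3]
Solving the 3×3 linear system over states ≠ 1 gives exactly h = [1572/455, 0, 204/65, 1416/455] (h[1] = 0 is the target).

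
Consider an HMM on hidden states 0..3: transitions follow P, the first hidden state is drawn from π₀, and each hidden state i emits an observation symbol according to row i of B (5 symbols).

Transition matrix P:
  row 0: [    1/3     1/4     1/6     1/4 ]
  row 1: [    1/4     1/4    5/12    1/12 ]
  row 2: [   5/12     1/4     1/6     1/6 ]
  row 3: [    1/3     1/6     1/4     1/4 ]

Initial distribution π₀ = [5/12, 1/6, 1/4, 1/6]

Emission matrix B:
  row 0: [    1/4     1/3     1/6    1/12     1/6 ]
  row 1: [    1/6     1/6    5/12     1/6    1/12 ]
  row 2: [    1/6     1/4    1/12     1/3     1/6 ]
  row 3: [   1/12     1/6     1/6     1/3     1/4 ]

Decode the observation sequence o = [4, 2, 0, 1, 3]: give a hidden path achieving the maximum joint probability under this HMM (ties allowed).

t=0: δ = [6.944e-02, 1.389e-02, 4.167e-02, 4.167e-02]  (obs o_0=4)
t=1: δ = [3.858e-03, 7.234e-03, 9.645e-04, 2.894e-03]  ψ = [0, 0, 0, 0]  (obs o_1=2)
t=2: δ = [4.521e-04, 3.014e-04, 5.023e-04, 8.038e-05]  ψ = [1, 1, 1, 0]  (obs o_2=0)
t=3: δ = [6.977e-05, 2.093e-05, 3.140e-05, 1.884e-05]  ψ = [2, 2, 1, 0]  (obs o_3=1)
t=4: δ = [1.938e-06, 2.907e-06, 3.876e-06, 5.814e-06]  ψ = [0, 0, 0, 0]  (obs o_4=3)
backtrack: best end state = 3; path = [0, 1, 2, 0, 3]

path = [0, 1, 2, 0, 3]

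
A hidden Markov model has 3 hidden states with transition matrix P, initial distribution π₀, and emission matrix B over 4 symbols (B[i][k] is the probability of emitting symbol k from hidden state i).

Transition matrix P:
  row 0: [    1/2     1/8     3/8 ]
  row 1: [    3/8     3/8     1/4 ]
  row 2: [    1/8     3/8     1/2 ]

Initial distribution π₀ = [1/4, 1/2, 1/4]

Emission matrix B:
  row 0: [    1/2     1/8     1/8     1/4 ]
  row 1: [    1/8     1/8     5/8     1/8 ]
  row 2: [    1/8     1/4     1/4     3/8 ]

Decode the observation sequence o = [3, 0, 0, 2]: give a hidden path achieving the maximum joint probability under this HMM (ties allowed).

t=0: δ = [6.250e-02, 6.250e-02, 9.375e-02]  (obs o_0=3)
t=1: δ = [1.562e-02, 4.395e-03, 5.859e-03]  ψ = [0, 2, 2]  (obs o_1=0)
t=2: δ = [3.906e-03, 2.747e-04, 7.324e-04]  ψ = [0, 2, 0]  (obs o_2=0)
t=3: δ = [2.441e-04, 3.052e-04, 3.662e-04]  ψ = [0, 0, 0]  (obs o_3=2)
backtrack: best end state = 2; path = [0, 0, 0, 2]

path = [0, 0, 0, 2]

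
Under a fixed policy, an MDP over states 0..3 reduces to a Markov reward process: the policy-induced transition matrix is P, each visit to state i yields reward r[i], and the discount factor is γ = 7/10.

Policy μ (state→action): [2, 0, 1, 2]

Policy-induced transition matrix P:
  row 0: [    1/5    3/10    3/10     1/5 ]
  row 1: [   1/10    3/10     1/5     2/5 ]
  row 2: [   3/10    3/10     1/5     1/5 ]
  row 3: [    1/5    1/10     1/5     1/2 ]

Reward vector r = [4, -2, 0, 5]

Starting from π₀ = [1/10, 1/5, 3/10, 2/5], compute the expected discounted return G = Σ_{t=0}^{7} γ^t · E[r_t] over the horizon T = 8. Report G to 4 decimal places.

G = 6.5603

t=0: π = [0.1000, 0.2000, 0.3000, 0.4000], E[r] = 2.0000, γ^t·E[r] = 2.000000, running G = 2.000000
t=1: π = [0.2100, 0.2200, 0.2100, 0.3600], E[r] = 2.2000, γ^t·E[r] = 1.540000, running G = 3.540000
t=2: π = [0.1990, 0.2280, 0.2210, 0.3520], E[r] = 2.1000, γ^t·E[r] = 1.029000, running G = 4.569000
t=3: π = [0.1993, 0.2296, 0.2199, 0.3512], E[r] = 2.0940, γ^t·E[r] = 0.718242, running G = 5.287242
t=4: π = [0.1990, 0.2298, 0.2199, 0.3513], E[r] = 2.0930, γ^t·E[r] = 0.502529, running G = 5.789771
t=5: π = [0.1990, 0.2297, 0.2199, 0.3513], E[r] = 2.0933, γ^t·E[r] = 0.351814, running G = 6.141586
t=6: π = [0.1990, 0.2297, 0.2199, 0.3513], E[r] = 2.0933, γ^t·E[r] = 0.246280, running G = 6.387866
t=7: π = [0.1990, 0.2297, 0.2199, 0.3514], E[r] = 2.0934, γ^t·E[r] = 0.172398, running G = 6.560263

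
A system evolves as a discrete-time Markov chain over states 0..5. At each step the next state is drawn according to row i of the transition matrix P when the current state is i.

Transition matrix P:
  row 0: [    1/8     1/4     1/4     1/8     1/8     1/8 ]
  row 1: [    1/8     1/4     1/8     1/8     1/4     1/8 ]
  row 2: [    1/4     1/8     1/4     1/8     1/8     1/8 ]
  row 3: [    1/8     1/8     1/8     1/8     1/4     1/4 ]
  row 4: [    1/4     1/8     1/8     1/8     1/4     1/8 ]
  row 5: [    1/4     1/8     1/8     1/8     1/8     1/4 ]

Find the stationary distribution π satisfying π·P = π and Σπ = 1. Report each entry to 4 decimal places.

Balance equations π_j = Σ_i π_i·P[i][j]:
  π_0 = 1/8·π_0 + 1/8·π_1 + 1/4·π_2 + 1/8·π_3 + 1/4·π_4 + 1/4·π_5
  π_1 = 1/4·π_0 + 1/4·π_1 + 1/8·π_2 + 1/8·π_3 + 1/8·π_4 + 1/8·π_5
  π_2 = 1/4·π_0 + 1/8·π_1 + 1/4·π_2 + 1/8·π_3 + 1/8·π_4 + 1/8·π_5
  π_3 = 1/8·π_0 + 1/8·π_1 + 1/8·π_2 + 1/8·π_3 + 1/8·π_4 + 1/8·π_5
  π_4 = 1/8·π_0 + 1/4·π_1 + 1/8·π_2 + 1/4·π_3 + 1/4·π_4 + 1/8·π_5
  normalize: π_0 + π_1 + π_2 + π_3 + π_4 + π_5 = 1
Solving the linear system gives exactly π = [97/512, 87/512, 87/512, 1/8, 663/3584, 9/56].

π = [0.1895, 0.1699, 0.1699, 0.1250, 0.1850, 0.1607]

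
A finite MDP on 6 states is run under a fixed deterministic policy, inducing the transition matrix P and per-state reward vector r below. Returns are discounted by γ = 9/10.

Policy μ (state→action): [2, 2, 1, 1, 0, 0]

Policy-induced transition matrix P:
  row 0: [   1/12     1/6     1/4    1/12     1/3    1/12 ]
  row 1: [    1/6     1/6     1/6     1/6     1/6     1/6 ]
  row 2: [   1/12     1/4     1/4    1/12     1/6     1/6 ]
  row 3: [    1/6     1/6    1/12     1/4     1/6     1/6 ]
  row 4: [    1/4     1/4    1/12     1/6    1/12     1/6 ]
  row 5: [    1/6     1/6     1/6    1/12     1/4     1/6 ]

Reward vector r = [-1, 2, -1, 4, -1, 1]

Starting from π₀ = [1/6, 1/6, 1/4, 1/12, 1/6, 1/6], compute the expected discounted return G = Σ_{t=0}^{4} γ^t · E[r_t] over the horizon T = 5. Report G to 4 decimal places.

G = 2.0230

t=0: π = [0.1667, 0.1667, 0.2500, 0.0833, 0.1667, 0.1667], E[r] = 0.2500, γ^t·E[r] = 0.250000, running G = 0.250000
t=1: π = [0.1458, 0.2014, 0.1806, 0.1250, 0.1944, 0.1528], E[r] = 0.5347, γ^t·E[r] = 0.481250, running G = 0.731250
t=2: π = [0.1557, 0.1979, 0.1672, 0.1372, 0.1875, 0.1545], E[r] = 0.5885, γ^t·E[r] = 0.476719, running G = 1.207969
t=3: π = [0.1554, 0.1962, 0.1665, 0.1383, 0.1899, 0.1537], E[r] = 0.5876, γ^t·E[r] = 0.428379, running G = 1.636348
t=4: π = [0.1557, 0.1964, 0.1661, 0.1386, 0.1895, 0.1537], E[r] = 0.5893, γ^t·E[r] = 0.386659, running G = 2.023007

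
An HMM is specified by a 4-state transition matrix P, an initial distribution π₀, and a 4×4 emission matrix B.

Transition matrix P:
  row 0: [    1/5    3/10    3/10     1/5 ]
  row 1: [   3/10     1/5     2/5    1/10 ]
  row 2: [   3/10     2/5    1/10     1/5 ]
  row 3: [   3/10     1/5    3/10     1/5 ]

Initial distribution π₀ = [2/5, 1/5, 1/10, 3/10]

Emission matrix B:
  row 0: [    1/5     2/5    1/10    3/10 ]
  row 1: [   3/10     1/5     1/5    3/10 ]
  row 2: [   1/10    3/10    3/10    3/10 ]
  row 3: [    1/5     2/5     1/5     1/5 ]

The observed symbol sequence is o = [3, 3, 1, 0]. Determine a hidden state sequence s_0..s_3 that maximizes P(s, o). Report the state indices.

path = [0, 1, 2, 1]

t=0: δ = [1.200e-01, 6.000e-02, 3.000e-02, 6.000e-02]  (obs o_0=3)
t=1: δ = [7.200e-03, 1.080e-02, 1.080e-02, 4.800e-03]  ψ = [0, 0, 0, 0]  (obs o_1=3)
t=2: δ = [1.296e-03, 8.640e-04, 1.296e-03, 8.640e-04]  ψ = [1, 2, 1, 2]  (obs o_2=1)
t=3: δ = [7.776e-05, 1.555e-04, 3.888e-05, 5.184e-05]  ψ = [2, 2, 0, 0]  (obs o_3=0)
backtrack: best end state = 1; path = [0, 1, 2, 1]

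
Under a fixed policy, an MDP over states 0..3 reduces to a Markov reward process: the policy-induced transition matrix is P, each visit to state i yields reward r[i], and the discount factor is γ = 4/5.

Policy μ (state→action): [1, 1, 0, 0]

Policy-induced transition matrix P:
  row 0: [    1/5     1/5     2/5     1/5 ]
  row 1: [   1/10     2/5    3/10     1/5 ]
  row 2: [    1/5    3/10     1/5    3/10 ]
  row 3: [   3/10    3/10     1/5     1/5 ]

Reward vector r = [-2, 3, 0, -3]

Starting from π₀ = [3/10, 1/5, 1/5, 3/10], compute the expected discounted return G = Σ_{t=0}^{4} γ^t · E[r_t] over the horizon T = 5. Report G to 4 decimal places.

t=0: π = [0.3000, 0.2000, 0.2000, 0.3000], E[r] = -0.9000, γ^t·E[r] = -0.900000, running G = -0.900000
t=1: π = [0.2100, 0.2900, 0.2800, 0.2200], E[r] = -0.2100, γ^t·E[r] = -0.168000, running G = -1.068000
t=2: π = [0.1930, 0.3080, 0.2710, 0.2280], E[r] = -0.1460, γ^t·E[r] = -0.093440, running G = -1.161440
t=3: π = [0.1920, 0.3115, 0.2694, 0.2271], E[r] = -0.1308, γ^t·E[r] = -0.066970, running G = -1.228410
t=4: π = [0.1916, 0.3120, 0.2696, 0.2269], E[r] = -0.1281, γ^t·E[r] = -0.052466, running G = -1.280875

G = -1.2809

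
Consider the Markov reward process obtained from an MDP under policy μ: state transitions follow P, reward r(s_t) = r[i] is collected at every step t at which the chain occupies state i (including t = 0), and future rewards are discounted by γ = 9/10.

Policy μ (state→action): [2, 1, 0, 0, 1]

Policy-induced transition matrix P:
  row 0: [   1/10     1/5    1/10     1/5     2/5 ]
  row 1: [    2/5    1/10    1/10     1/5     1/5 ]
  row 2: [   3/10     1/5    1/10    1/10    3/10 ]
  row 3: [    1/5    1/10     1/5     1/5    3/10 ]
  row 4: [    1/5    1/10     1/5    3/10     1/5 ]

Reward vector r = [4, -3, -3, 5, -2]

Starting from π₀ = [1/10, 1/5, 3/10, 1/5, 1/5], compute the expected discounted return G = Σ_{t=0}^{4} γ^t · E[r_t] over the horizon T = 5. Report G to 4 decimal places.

t=0: π = [0.1000, 0.2000, 0.3000, 0.2000, 0.2000], E[r] = -0.5000, γ^t·E[r] = -0.500000, running G = -0.500000
t=1: π = [0.2600, 0.1400, 0.1400, 0.1900, 0.2700], E[r] = 0.6100, γ^t·E[r] = 0.549000, running G = 0.049000
t=2: π = [0.2160, 0.1400, 0.1460, 0.2130, 0.2850], E[r] = 0.5010, γ^t·E[r] = 0.405810, running G = 0.454810
t=3: π = [0.2210, 0.1362, 0.1498, 0.2139, 0.2791], E[r] = 0.5373, γ^t·E[r] = 0.391692, running G = 0.846502
t=4: π = [0.2201, 0.1371, 0.1493, 0.2129, 0.2806], E[r] = 0.5249, γ^t·E[r] = 0.344354, running G = 1.190856

G = 1.1909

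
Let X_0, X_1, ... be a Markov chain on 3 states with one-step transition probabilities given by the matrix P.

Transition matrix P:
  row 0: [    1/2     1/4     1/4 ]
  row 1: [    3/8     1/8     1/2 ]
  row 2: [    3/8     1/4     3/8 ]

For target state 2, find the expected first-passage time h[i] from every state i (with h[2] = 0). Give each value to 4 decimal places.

First-step conditioning: h[2] = 0; for i ≠ 2, h[i] = 1 + Σ_k P[i][k]·h[k].
  h[0] = 1 + 1/2·h[0] + 1/4·h[1]
  h[1] = 1 + 3/8·h[0] + 1/8·h[1]
Solving the 2×2 linear system over states ≠ 2 gives exactly h = [36/11, 28/11, 0] (h[2] = 0 is the target).

h = [3.2727, 2.5455, 0.0000]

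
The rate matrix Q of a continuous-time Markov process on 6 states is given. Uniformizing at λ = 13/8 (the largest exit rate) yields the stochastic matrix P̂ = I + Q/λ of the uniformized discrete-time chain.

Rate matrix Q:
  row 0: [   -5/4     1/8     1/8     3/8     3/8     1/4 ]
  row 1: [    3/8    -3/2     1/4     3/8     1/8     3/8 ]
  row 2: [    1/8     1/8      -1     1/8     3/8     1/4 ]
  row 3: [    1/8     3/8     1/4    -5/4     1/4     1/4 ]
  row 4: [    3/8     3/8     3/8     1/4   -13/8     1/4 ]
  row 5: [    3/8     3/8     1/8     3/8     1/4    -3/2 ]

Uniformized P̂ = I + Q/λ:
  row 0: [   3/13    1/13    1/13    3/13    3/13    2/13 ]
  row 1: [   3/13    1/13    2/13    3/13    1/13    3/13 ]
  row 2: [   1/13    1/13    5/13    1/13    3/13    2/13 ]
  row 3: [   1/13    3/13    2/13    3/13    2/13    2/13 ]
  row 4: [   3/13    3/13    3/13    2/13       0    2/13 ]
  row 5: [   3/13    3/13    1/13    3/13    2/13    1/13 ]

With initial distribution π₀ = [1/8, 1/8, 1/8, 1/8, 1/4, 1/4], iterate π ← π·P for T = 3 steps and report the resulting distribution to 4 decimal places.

t=0: π = [0.1250, 0.1250, 0.1250, 0.1250, 0.2500, 0.2500]
t=1: π = [0.1923, 0.1731, 0.1731, 0.1923, 0.1250, 0.1442]
t=2: π = [0.1746, 0.1479, 0.1775, 0.1945, 0.1494, 0.1561]
t=3: π = [0.1735, 0.1538, 0.1809, 0.1920, 0.1466, 0.1532]

π = [0.1735, 0.1538, 0.1809, 0.1920, 0.1466, 0.1532]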